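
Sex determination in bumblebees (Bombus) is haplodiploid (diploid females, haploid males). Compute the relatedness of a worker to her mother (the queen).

0.5

One meiotic link between diploid queen and diploid daughter: r = 1/2.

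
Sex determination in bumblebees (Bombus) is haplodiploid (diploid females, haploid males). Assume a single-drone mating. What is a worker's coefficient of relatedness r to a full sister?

Haplodiploid full sisters inherit their father's entire haploid genome identically (contributing 1/2) and on average half of their mother's contribution (1/2 · 1/2 = 1/4); r = 1/2 + 1/4 = 3/4.

0.75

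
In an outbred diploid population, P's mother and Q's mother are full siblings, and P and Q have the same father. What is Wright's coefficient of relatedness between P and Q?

0.375

Wright's path rule: contributions from independent ancestry routes add.
P and Q are related in two ways: first cousins through their mothers (r = 1/8) and half-sibs through their shared father (r = 1/4).
r = 1/8 + 1/4 = 0.375.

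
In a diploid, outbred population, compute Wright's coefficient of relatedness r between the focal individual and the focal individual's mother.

0.5

Each parent–offspring link contributes a factor of 1/2, and independent paths through distinct common ancestors add.
One parent–offspring link: r = (1/2)^1 = 1/2.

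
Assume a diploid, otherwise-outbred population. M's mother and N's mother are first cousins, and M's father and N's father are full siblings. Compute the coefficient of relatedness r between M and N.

Independent pedigree routes through distinct common ancestors add.
M and N are related in two ways: second cousins through their mothers (r = 1/32) and first cousins through their fathers (r = 1/8).
r = 1/32 + 1/8 = 5/32 = 0.15625.

0.15625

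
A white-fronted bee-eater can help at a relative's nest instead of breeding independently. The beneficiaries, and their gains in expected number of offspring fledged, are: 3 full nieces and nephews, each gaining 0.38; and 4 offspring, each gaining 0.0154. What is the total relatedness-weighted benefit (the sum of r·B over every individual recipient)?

r to a full niece or nephew = 1/4 (full aunt/uncle↔niece/nephew: two paths of length 3 through the shared grandparent pair: r = 2·(1/2)^3 = 1/4).
r to an offspring = 1/2 (one parent–offspring link: r = (1/2)^1 = 1/2).
Summing one r·B term per recipient: 3·0.25·0.38 + 4·0.5·0.0154 = 0.3158.

0.3158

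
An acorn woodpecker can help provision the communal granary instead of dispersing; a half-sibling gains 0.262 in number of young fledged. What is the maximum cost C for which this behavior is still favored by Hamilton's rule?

r to a half-sibling = 1/4 (half-sibs share one parent — one path of length 2: r = (1/2)^2 = 1/4).
Hamilton's rule: n·r·B > C, so the trait is favored while C < n·r·B = 1·0.25·0.262 = 0.0655.

0.0655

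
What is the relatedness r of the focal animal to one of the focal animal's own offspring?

Each parent–offspring link contributes a factor of 1/2, and independent paths through distinct common ancestors add.
One parent–offspring link: r = (1/2)^1 = 1/2.

0.5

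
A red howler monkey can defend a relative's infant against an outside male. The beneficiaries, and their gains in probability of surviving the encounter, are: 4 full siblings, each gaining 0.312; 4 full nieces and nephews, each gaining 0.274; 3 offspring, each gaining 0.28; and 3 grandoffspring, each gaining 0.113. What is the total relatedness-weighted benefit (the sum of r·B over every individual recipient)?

1.40275

r to a full sibling = 1/2 (full sibs share both parents — two paths of length 2: r = 2·(1/2)^2 = 1/2).
r to a full niece or nephew = 1/4 (full aunt/uncle↔niece/nephew: two paths of length 3 through the shared grandparent pair: r = 2·(1/2)^3 = 1/4).
r to an offspring = 1/2 (one parent–offspring link: r = (1/2)^1 = 1/2).
r to a grandoffspring = 0.25 (two parent–offspring links: r = (1/2)^2 = 1/4).
Summing one r·B term per recipient: 4·0.5·0.312 + 4·0.25·0.274 + 3·0.5·0.28 + 3·0.25·0.113 = 1.40275.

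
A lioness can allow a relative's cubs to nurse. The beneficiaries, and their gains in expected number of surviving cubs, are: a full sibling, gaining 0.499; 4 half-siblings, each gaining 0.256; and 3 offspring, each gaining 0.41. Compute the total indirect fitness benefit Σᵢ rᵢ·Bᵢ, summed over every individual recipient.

1.1205

r to a full sibling = 0.5 (full sibs share both parents — two paths of length 2: r = 2·(1/2)^2 = 1/2).
r to a half-sibling = 1/4 (half-sibs share one parent — one path of length 2: r = (1/2)^2 = 1/4).
r to an offspring = 1/2 (one parent–offspring link: r = (1/2)^1 = 1/2).
Summing one r·B term per recipient: 1·0.5·0.499 + 4·0.25·0.256 + 3·0.5·0.41 = 1.1205.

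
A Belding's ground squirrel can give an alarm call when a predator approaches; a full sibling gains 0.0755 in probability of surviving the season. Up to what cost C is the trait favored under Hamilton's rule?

0.03775

r to a full sibling = 0.5 (full sibs share both parents — two paths of length 2: r = 2·(1/2)^2 = 1/2).
Hamilton's rule: n·r·B > C, so the trait is favored while C < n·r·B = 1·0.5·0.0755 = 0.03775.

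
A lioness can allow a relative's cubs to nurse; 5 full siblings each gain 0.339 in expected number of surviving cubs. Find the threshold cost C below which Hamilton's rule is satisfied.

r to a full sibling = 1/2 (full sibs share both parents — two paths of length 2: r = 2·(1/2)^2 = 1/2).
Hamilton's rule: n·r·B > C, so the trait is favored while C < n·r·B = 5·0.5·0.339 = 0.8475.

0.8475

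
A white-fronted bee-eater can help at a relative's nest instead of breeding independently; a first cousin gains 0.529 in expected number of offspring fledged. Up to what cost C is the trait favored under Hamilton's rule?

0.066125

r to a first cousin = 1/8 (first cousins share one grandparent pair — two paths of length 4: r = 2·(1/2)^4 = 1/8).
Hamilton's rule: n·r·B > C, so the trait is favored while C < n·r·B = 1·0.125·0.529 = 0.066125.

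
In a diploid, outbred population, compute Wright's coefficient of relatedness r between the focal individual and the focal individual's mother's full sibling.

Each parent–offspring link contributes a factor of 1/2, and independent paths through distinct common ancestors add.
Full aunt/uncle↔niece/nephew: two paths of length 3 through the shared grandparent pair: r = 2·(1/2)^3 = 1/4.

0.25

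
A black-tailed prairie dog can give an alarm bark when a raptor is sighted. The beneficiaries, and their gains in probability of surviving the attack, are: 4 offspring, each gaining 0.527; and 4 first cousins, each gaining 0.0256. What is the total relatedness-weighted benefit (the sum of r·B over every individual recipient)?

r to an offspring = 0.5 (one parent–offspring link: r = (1/2)^1 = 1/2).
r to a first cousin = 0.125 (first cousins share one grandparent pair — two paths of length 4: r = 2·(1/2)^4 = 1/8).
Summing one r·B term per recipient: 4·0.5·0.527 + 4·0.125·0.0256 = 1.0668.

1.0668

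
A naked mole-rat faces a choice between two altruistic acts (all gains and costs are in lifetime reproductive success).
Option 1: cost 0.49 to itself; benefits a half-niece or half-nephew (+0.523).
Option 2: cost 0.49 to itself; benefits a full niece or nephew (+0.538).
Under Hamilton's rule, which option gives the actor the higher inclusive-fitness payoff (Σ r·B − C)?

Option 2

Option 1: r to a half-niece or half-nephew = 0.125.
Option 1: Σ r·B − C = (1·0.125·0.523) − 0.49 = -0.424625.
Option 2: r to a full niece or nephew = 0.25.
Option 2: Σ r·B − C = (1·0.25·0.538) − 0.49 = -0.3555.
Option 2 has the higher net inclusive-fitness payoff.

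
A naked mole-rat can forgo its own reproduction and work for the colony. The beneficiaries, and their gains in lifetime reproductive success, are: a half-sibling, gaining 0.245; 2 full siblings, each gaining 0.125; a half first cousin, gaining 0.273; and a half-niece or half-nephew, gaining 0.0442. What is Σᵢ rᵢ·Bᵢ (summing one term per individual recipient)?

r to a half-sibling = 0.25 (half-sibs share one parent — one path of length 2: r = (1/2)^2 = 1/4).
r to a full sibling = 0.5 (full sibs share both parents — two paths of length 2: r = 2·(1/2)^2 = 1/2).
r to a half first cousin = 0.0625 (half first cousins share one grandparent — one path of length 4: r = (1/2)^4 = 1/16).
r to a half-niece or half-nephew = 0.125 (half-aunt/uncle↔niece/nephew: one path of length 3: r = (1/2)^3 = 1/8).
Summing one r·B term per recipient: 1·0.25·0.245 + 2·0.5·0.125 + 1·0.0625·0.273 + 1·0.125·0.0442 = 0.2088375.

0.2088375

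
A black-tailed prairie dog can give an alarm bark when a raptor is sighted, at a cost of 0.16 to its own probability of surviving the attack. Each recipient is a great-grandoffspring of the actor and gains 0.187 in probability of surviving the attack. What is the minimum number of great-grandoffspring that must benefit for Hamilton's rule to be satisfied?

7

r to a great-grandoffspring = 0.125 (three parent–offspring links: r = (1/2)^3 = 1/8).
Hamilton's rule: n·r·B > C  ⇒  n > C/(r·B) = 0.16/(0.125·0.187) = 6.845.
The smallest integer exceeding 6.845 is 7.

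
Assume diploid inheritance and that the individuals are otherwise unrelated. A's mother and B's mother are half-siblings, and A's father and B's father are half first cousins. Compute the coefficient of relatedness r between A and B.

0.078125

Wright's path rule: contributions from independent ancestry routes add.
A and B are related in two ways: half first cousins through their mothers (r = 1/16) and half second cousins through their fathers (r = 1/64).
r = 1/16 + 1/64 = 0.078125.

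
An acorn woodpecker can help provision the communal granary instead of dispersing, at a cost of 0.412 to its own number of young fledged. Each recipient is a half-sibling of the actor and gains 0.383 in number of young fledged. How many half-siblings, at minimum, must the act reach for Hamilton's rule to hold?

r to a half-sibling = 0.25 (half-sibs share one parent — one path of length 2: r = (1/2)^2 = 1/4).
Hamilton's rule: n·r·B > C  ⇒  n > C/(r·B) = 0.412/(0.25·0.383) = 4.303.
The smallest integer exceeding 4.303 is 5.

5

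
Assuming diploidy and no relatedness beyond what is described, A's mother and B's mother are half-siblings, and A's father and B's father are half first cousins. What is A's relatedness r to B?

0.078125

Relatedness sums over independent paths through distinct common ancestors.
A and B are related in two ways: half first cousins through their mothers (r = 1/16) and half second cousins through their fathers (r = 1/64).
r = 1/16 + 1/64 = 5/64 = 0.078125.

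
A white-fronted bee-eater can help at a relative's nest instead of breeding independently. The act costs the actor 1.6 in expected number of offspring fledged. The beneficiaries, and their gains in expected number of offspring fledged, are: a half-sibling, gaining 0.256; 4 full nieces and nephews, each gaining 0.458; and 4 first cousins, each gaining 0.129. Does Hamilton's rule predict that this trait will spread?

No

Hamilton's rule: the trait is favored when the sum of r·B over every recipient exceeds the actor's cost C.
r to a half-sibling = 1/4 (half-sibs share one parent — one path of length 2: r = (1/2)^2 = 1/4).
r to a full niece or nephew = 0.25 (full aunt/uncle↔niece/nephew: two paths of length 3 through the shared grandparent pair: r = 2·(1/2)^3 = 1/4).
r to a first cousin = 1/8 (first cousins share one grandparent pair — two paths of length 4: r = 2·(1/2)^4 = 1/8).
Summing one r·B term per recipient: 1·0.25·0.256 + 4·0.25·0.458 + 4·0.125·0.129 = 0.5865.
0.5865 < 1.6: the indirect benefit is less than the cost.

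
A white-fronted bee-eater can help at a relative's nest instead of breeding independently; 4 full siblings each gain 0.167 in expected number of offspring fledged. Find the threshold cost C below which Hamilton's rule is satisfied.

r to a full sibling = 1/2 (full sibs share both parents — two paths of length 2: r = 2·(1/2)^2 = 1/2).
Hamilton's rule: n·r·B > C, so the trait is favored while C < n·r·B = 4·0.5·0.167 = 0.334.

0.334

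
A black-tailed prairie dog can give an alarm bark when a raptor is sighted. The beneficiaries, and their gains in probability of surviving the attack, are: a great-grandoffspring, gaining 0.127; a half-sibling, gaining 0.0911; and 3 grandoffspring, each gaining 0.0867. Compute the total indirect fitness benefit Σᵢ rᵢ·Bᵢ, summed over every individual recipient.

r to a great-grandoffspring = 0.125 (three parent–offspring links: r = (1/2)^3 = 1/8).
r to a half-sibling = 1/4 (half-sibs share one parent — one path of length 2: r = (1/2)^2 = 1/4).
r to a grandoffspring = 0.25 (two parent–offspring links: r = (1/2)^2 = 1/4).
Summing one r·B term per recipient: 1·0.125·0.127 + 1·0.25·0.0911 + 3·0.25·0.0867 = 0.103675.

0.103675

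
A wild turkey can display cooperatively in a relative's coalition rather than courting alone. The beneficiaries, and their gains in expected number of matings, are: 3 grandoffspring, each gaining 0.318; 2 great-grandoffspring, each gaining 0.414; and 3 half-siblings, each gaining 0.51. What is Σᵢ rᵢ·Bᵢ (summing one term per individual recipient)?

r to a grandoffspring = 1/4 (two parent–offspring links: r = (1/2)^2 = 1/4).
r to a great-grandoffspring = 0.125 (three parent–offspring links: r = (1/2)^3 = 1/8).
r to a half-sibling = 1/4 (half-sibs share one parent — one path of length 2: r = (1/2)^2 = 1/4).
Summing one r·B term per recipient: 3·0.25·0.318 + 2·0.125·0.414 + 3·0.25·0.51 = 0.7245.

0.7245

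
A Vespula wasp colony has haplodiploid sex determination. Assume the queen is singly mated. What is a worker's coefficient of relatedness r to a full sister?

Haplodiploid full sisters inherit their father's entire haploid genome identically (contributing 1/2) and on average half of their mother's contribution (1/2 · 1/2 = 1/4); r = 1/2 + 1/4 = 3/4.

0.75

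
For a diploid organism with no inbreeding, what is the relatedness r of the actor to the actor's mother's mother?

0.25

Each parent–offspring link contributes a factor of 1/2, and independent paths through distinct common ancestors add.
Two parent–offspring links: r = (1/2)^2 = 1/4.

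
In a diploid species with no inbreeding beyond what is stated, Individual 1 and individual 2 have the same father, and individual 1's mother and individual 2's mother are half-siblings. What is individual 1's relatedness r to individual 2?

With two independent routes of shared ancestry, r is the sum of the two contributions.
Individual 1 and individual 2 are related in two ways: half-sibs through their shared father (r = 1/4) and half first cousins through their mothers (r = 1/16).
r = 1/4 + 1/16 = 0.3125.

0.3125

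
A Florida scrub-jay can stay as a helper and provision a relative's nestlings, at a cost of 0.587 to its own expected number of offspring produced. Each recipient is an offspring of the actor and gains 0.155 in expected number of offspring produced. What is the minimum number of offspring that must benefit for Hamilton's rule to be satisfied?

r to an offspring = 0.5 (one parent–offspring link: r = (1/2)^1 = 1/2).
Hamilton's rule: n·r·B > C  ⇒  n > C/(r·B) = 0.587/(0.5·0.155) = 7.574.
The smallest integer exceeding 7.574 is 8.

8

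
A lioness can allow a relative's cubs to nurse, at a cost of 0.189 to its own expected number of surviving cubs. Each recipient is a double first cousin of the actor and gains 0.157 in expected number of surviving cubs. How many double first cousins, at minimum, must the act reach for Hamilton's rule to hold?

r to a double first cousin = 1/4 (double first cousins share both grandparent pairs — four paths of length 4: r = 4·(1/2)^4 = 1/4).
Hamilton's rule: n·r·B > C  ⇒  n > C/(r·B) = 0.189/(0.25·0.157) = 4.815.
The smallest integer exceeding 4.815 is 5.

5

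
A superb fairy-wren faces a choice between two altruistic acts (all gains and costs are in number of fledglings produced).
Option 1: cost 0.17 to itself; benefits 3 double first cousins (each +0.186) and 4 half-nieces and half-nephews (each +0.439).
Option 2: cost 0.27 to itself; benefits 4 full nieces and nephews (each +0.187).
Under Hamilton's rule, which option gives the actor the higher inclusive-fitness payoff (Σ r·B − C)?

Option 1: r to a double first cousin = 0.25.
Option 1: r to a half-niece or half-nephew = 0.125.
Option 1: Σ r·B − C = (3·0.25·0.186 + 4·0.125·0.439) − 0.17 = 0.189.
Option 2: r to a full niece or nephew = 0.25.
Option 2: Σ r·B − C = (4·0.25·0.187) − 0.27 = -0.083.
Option 1 has the higher net inclusive-fitness payoff.

Option 1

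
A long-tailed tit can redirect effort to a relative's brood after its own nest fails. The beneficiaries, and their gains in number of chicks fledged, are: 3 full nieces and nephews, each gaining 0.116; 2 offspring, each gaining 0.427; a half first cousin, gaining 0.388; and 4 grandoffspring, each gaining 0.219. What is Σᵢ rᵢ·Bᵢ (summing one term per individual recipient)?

r to a full niece or nephew = 0.25 (full aunt/uncle↔niece/nephew: two paths of length 3 through the shared grandparent pair: r = 2·(1/2)^3 = 1/4).
r to an offspring = 1/2 (one parent–offspring link: r = (1/2)^1 = 1/2).
r to a half first cousin = 1/16 (half first cousins share one grandparent — one path of length 4: r = (1/2)^4 = 1/16).
r to a grandoffspring = 0.25 (two parent–offspring links: r = (1/2)^2 = 1/4).
Summing one r·B term per recipient: 3·0.25·0.116 + 2·0.5·0.427 + 1·0.0625·0.388 + 4·0.25·0.219 = 0.75725.

0.75725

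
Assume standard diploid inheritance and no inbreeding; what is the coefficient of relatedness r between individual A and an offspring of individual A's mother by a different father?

0.25

Each parent–offspring link contributes a factor of 1/2, and independent paths through distinct common ancestors add.
Half-sibs share one parent — one path of length 2: r = (1/2)^2 = 1/4.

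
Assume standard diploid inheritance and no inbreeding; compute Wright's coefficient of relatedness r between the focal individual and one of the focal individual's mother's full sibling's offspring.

0.125

Each parent–offspring link contributes a factor of 1/2, and independent paths through distinct common ancestors add.
First cousins share one grandparent pair — two paths of length 4: r = 2·(1/2)^4 = 1/8.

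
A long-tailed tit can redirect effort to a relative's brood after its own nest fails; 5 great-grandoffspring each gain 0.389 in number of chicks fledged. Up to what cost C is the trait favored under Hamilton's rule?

0.243125

r to a great-grandoffspring = 1/8 (three parent–offspring links: r = (1/2)^3 = 1/8).
Hamilton's rule: n·r·B > C, so the trait is favored while C < n·r·B = 5·0.125·0.389 = 0.243125.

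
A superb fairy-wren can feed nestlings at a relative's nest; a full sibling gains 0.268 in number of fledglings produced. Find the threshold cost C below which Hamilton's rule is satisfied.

0.134

r to a full sibling = 1/2 (full sibs share both parents — two paths of length 2: r = 2·(1/2)^2 = 1/2).
Hamilton's rule: n·r·B > C, so the trait is favored while C < n·r·B = 1·0.5·0.268 = 0.134.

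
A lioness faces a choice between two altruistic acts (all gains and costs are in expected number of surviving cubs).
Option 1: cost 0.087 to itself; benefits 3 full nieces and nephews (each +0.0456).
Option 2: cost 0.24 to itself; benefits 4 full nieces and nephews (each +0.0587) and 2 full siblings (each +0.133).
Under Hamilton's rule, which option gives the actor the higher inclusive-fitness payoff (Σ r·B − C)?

Option 1: r to a full niece or nephew = 0.25.
Option 1: Σ r·B − C = (3·0.25·0.0456) − 0.087 = -0.0528.
Option 2: r to a full niece or nephew = 0.25.
Option 2: r to a full sibling = 0.5.
Option 2: Σ r·B − C = (4·0.25·0.0587 + 2·0.5·0.133) − 0.24 = -0.0483.
Option 2 has the higher net inclusive-fitness payoff.

Option 2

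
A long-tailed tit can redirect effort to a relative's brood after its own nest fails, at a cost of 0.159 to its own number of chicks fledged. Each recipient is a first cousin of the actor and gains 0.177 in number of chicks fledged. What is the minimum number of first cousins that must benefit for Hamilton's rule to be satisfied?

r to a first cousin = 1/8 (first cousins share one grandparent pair — two paths of length 4: r = 2·(1/2)^4 = 1/8).
Hamilton's rule: n·r·B > C  ⇒  n > C/(r·B) = 0.159/(0.125·0.177) = 7.186.
The smallest integer exceeding 7.186 is 8.

8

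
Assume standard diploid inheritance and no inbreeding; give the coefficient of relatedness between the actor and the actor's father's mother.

0.25

Each parent–offspring link contributes a factor of 1/2, and independent paths through distinct common ancestors add.
Two parent–offspring links: r = (1/2)^2 = 1/4.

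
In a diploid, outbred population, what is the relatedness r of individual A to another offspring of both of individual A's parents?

0.5

Each parent–offspring link contributes a factor of 1/2, and independent paths through distinct common ancestors add.
Full sibs share both parents — two paths of length 2: r = 2·(1/2)^2 = 1/2.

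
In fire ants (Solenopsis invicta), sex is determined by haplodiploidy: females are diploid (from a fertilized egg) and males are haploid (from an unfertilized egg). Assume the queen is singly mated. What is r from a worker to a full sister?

0.75

Haplodiploid full sisters inherit their father's entire haploid genome identically (contributing 1/2) and on average half of their mother's contribution (1/2 · 1/2 = 1/4); r = 1/2 + 1/4 = 3/4.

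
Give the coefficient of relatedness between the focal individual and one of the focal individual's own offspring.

0.5

Each parent–offspring link contributes a factor of 1/2, and independent paths through distinct common ancestors add.
One parent–offspring link: r = (1/2)^1 = 1/2.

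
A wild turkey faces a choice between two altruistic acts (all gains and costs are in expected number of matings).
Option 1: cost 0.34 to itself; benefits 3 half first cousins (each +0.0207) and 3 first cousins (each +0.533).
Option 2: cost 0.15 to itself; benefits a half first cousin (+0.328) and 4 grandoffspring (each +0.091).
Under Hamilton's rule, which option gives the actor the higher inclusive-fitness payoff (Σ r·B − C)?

Option 2

Option 1: r to a half first cousin = 0.0625.
Option 1: r to a first cousin = 0.125.
Option 1: Σ r·B − C = (3·0.0625·0.0207 + 3·0.125·0.533) − 0.34 = -0.13624375.
Option 2: r to a half first cousin = 0.0625.
Option 2: r to a grandoffspring = 0.25.
Option 2: Σ r·B − C = (1·0.0625·0.328 + 4·0.25·0.091) − 0.15 = -0.0385.
Option 2 has the higher net inclusive-fitness payoff.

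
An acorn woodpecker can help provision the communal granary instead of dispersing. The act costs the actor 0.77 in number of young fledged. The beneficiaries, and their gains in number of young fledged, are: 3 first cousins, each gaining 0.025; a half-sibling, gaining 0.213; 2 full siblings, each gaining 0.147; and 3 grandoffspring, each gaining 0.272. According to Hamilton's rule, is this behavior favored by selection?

No

Hamilton's rule: the trait is favored when the sum of r·B over every recipient exceeds the actor's cost C.
r to a first cousin = 1/8 (first cousins share one grandparent pair — two paths of length 4: r = 2·(1/2)^4 = 1/8).
r to a half-sibling = 0.25 (half-sibs share one parent — one path of length 2: r = (1/2)^2 = 1/4).
r to a full sibling = 0.5 (full sibs share both parents — two paths of length 2: r = 2·(1/2)^2 = 1/2).
r to a grandoffspring = 0.25 (two parent–offspring links: r = (1/2)^2 = 1/4).
Summing one r·B term per recipient: 3·0.125·0.025 + 1·0.25·0.213 + 2·0.5·0.147 + 3·0.25·0.272 = 0.413625.
0.413625 < 0.77: the indirect benefit is less than the cost.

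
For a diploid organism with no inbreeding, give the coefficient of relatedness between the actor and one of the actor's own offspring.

Each parent–offspring link contributes a factor of 1/2, and independent paths through distinct common ancestors add.
One parent–offspring link: r = (1/2)^1 = 1/2.

0.5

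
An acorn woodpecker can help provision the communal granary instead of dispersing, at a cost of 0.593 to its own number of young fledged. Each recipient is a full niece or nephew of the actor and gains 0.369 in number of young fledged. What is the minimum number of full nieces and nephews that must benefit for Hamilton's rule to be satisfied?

7

r to a full niece or nephew = 1/4 (full aunt/uncle↔niece/nephew: two paths of length 3 through the shared grandparent pair: r = 2·(1/2)^3 = 1/4).
Hamilton's rule: n·r·B > C  ⇒  n > C/(r·B) = 0.593/(0.25·0.369) = 6.428.
The smallest integer exceeding 6.428 is 7.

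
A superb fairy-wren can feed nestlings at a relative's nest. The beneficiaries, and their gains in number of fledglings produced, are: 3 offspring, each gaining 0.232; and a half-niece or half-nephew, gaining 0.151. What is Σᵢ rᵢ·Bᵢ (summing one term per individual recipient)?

0.366875

r to an offspring = 0.5 (one parent–offspring link: r = (1/2)^1 = 1/2).
r to a half-niece or half-nephew = 1/8 (half-aunt/uncle↔niece/nephew: one path of length 3: r = (1/2)^3 = 1/8).
Summing one r·B term per recipient: 3·0.5·0.232 + 1·0.125·0.151 = 0.366875.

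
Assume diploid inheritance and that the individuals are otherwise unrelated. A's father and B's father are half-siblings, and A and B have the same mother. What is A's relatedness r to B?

0.3125

With two independent routes of shared ancestry, r is the sum of the two contributions.
A and B are related in two ways: half first cousins through their fathers (r = 1/16) and half-sibs through their shared mother (r = 1/4).
r = 1/16 + 1/4 = 5/16 = 0.3125.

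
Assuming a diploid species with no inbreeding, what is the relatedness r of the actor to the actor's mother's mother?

Each parent–offspring link contributes a factor of 1/2, and independent paths through distinct common ancestors add.
Two parent–offspring links: r = (1/2)^2 = 1/4.

0.25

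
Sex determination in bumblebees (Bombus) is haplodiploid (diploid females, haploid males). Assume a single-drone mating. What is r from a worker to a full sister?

Haplodiploid full sisters inherit their father's entire haploid genome identically (contributing 1/2) and on average half of their mother's contribution (1/2 · 1/2 = 1/4); r = 1/2 + 1/4 = 3/4.

0.75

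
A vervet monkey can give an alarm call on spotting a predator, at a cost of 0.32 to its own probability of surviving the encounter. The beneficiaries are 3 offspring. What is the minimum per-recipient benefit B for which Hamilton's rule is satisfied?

r to an offspring = 1/2 (one parent–offspring link: r = (1/2)^1 = 1/2).
Hamilton's rule with n recipients of equal r: n·r·B > C, so B > C/(n·r) = 0.32/(3·0.5) = 0.2133.

0.2133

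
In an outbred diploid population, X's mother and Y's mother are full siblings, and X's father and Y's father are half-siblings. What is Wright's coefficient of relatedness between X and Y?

0.1875

With two independent routes of shared ancestry, r is the sum of the two contributions.
X and Y are related in two ways: first cousins through their mothers (r = 1/8) and half first cousins through their fathers (r = 1/16).
r = 1/8 + 1/16 = 0.1875.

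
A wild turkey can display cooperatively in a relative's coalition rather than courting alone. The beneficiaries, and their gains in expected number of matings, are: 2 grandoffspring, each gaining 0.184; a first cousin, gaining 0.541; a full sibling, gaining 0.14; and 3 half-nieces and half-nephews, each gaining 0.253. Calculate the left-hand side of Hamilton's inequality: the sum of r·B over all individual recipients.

0.3245

r to a grandoffspring = 0.25 (two parent–offspring links: r = (1/2)^2 = 1/4).
r to a first cousin = 0.125 (first cousins share one grandparent pair — two paths of length 4: r = 2·(1/2)^4 = 1/8).
r to a full sibling = 0.5 (full sibs share both parents — two paths of length 2: r = 2·(1/2)^2 = 1/2).
r to a half-niece or half-nephew = 0.125 (half-aunt/uncle↔niece/nephew: one path of length 3: r = (1/2)^3 = 1/8).
Summing one r·B term per recipient: 2·0.25·0.184 + 1·0.125·0.541 + 1·0.5·0.14 + 3·0.125·0.253 = 0.3245.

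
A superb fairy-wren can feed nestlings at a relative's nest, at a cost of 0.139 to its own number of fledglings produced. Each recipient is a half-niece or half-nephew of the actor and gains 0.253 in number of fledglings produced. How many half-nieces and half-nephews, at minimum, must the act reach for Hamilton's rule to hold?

r to a half-niece or half-nephew = 0.125 (half-aunt/uncle↔niece/nephew: one path of length 3: r = (1/2)^3 = 1/8).
Hamilton's rule: n·r·B > C  ⇒  n > C/(r·B) = 0.139/(0.125·0.253) = 4.395.
The smallest integer exceeding 4.395 is 5.

5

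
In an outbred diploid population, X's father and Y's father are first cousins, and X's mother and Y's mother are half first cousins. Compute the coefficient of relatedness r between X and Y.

0.046875

Independent pedigree routes through distinct common ancestors add.
X and Y are related in two ways: second cousins through their fathers (r = 1/32) and half second cousins through their mothers (r = 1/64).
r = 1/32 + 1/64 = 0.046875.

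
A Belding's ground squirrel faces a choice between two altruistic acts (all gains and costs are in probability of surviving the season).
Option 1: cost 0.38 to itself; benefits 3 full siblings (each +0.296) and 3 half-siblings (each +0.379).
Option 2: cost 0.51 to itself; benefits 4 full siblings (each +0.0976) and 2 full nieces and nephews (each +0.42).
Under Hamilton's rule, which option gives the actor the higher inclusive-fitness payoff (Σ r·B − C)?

Option 1: r to a full sibling = 0.5.
Option 1: r to a half-sibling = 0.25.
Option 1: Σ r·B − C = (3·0.5·0.296 + 3·0.25·0.379) − 0.38 = 0.34825.
Option 2: r to a full sibling = 0.5.
Option 2: r to a full niece or nephew = 0.25.
Option 2: Σ r·B − C = (4·0.5·0.0976 + 2·0.25·0.42) − 0.51 = -0.1048.
Option 1 has the higher net inclusive-fitness payoff.

Option 1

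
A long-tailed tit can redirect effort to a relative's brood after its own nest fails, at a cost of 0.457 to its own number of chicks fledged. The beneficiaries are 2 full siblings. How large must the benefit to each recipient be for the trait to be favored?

0.457

r to a full sibling = 1/2 (full sibs share both parents — two paths of length 2: r = 2·(1/2)^2 = 1/2).
Hamilton's rule with n recipients of equal r: n·r·B > C, so B > C/(n·r) = 0.457/(2·0.5) = 0.457.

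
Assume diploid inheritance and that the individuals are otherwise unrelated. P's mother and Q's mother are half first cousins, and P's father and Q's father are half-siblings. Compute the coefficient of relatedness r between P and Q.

Independent pedigree routes through distinct common ancestors add.
P and Q are related in two ways: half second cousins through their mothers (r = 1/64) and half first cousins through their fathers (r = 1/16).
r = 1/64 + 1/16 = 0.078125.

0.078125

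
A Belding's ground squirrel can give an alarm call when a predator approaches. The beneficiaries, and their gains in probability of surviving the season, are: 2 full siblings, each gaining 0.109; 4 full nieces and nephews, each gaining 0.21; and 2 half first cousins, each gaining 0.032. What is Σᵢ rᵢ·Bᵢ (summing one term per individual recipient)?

0.323

r to a full sibling = 1/2 (full sibs share both parents — two paths of length 2: r = 2·(1/2)^2 = 1/2).
r to a full niece or nephew = 0.25 (full aunt/uncle↔niece/nephew: two paths of length 3 through the shared grandparent pair: r = 2·(1/2)^3 = 1/4).
r to a half first cousin = 0.0625 (half first cousins share one grandparent — one path of length 4: r = (1/2)^4 = 1/16).
Summing one r·B term per recipient: 2·0.5·0.109 + 4·0.25·0.21 + 2·0.0625·0.032 = 0.323.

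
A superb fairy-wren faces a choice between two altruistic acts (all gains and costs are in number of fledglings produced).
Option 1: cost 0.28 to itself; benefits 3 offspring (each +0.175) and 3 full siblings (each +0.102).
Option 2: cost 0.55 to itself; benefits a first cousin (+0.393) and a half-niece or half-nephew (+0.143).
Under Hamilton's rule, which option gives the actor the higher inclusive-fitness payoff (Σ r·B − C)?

Option 1

Option 1: r to an offspring = 0.5.
Option 1: r to a full sibling = 0.5.
Option 1: Σ r·B − C = (3·0.5·0.175 + 3·0.5·0.102) − 0.28 = 0.1355.
Option 2: r to a first cousin = 0.125.
Option 2: r to a half-niece or half-nephew = 0.125.
Option 2: Σ r·B − C = (1·0.125·0.393 + 1·0.125·0.143) − 0.55 = -0.483.
Option 1 has the higher net inclusive-fitness payoff.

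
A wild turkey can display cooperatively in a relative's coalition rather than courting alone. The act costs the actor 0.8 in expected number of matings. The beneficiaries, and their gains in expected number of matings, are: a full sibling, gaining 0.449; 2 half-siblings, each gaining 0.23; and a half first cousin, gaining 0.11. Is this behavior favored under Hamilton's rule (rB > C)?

No

Hamilton's rule: the trait is favored when the sum of r·B over every recipient exceeds the actor's cost C.
r to a full sibling = 1/2 (full sibs share both parents — two paths of length 2: r = 2·(1/2)^2 = 1/2).
r to a half-sibling = 0.25 (half-sibs share one parent — one path of length 2: r = (1/2)^2 = 1/4).
r to a half first cousin = 0.0625 (half first cousins share one grandparent — one path of length 4: r = (1/2)^4 = 1/16).
Summing one r·B term per recipient: 1·0.5·0.449 + 2·0.25·0.23 + 1·0.0625·0.11 = 0.346375.
0.346375 < 0.8: the indirect benefit is less than the cost.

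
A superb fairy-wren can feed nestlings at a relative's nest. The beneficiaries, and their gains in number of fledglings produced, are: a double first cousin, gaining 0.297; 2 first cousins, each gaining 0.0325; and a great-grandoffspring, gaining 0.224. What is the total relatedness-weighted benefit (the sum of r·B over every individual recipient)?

0.110375

r to a double first cousin = 0.25 (double first cousins share both grandparent pairs — four paths of length 4: r = 4·(1/2)^4 = 1/4).
r to a first cousin = 1/8 (first cousins share one grandparent pair — two paths of length 4: r = 2·(1/2)^4 = 1/8).
r to a great-grandoffspring = 0.125 (three parent–offspring links: r = (1/2)^3 = 1/8).
Summing one r·B term per recipient: 1·0.25·0.297 + 2·0.125·0.0325 + 1·0.125·0.224 = 0.110375.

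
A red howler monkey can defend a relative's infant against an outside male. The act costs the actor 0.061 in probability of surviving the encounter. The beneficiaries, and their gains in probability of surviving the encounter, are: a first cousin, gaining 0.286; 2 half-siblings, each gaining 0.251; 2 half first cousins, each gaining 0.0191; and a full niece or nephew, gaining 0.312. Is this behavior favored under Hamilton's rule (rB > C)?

Hamilton's rule: the trait is favored when the sum of r·B over every recipient exceeds the actor's cost C.
r to a first cousin = 0.125 (first cousins share one grandparent pair — two paths of length 4: r = 2·(1/2)^4 = 1/8).
r to a half-sibling = 1/4 (half-sibs share one parent — one path of length 2: r = (1/2)^2 = 1/4).
r to a half first cousin = 0.0625 (half first cousins share one grandparent — one path of length 4: r = (1/2)^4 = 1/16).
r to a full niece or nephew = 0.25 (full aunt/uncle↔niece/nephew: two paths of length 3 through the shared grandparent pair: r = 2·(1/2)^3 = 1/4).
Summing one r·B term per recipient: 1·0.125·0.286 + 2·0.25·0.251 + 2·0.0625·0.0191 + 1·0.25·0.312 = 0.2416375.
0.2416375 > 0.061: the indirect benefit exceeds the cost.

Yes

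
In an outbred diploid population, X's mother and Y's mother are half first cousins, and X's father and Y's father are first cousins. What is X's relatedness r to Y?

Wright's path rule: contributions from independent ancestry routes add.
X and Y are related in two ways: half second cousins through their mothers (r = 1/64) and second cousins through their fathers (r = 1/32).
r = 1/64 + 1/32 = 0.046875.

0.046875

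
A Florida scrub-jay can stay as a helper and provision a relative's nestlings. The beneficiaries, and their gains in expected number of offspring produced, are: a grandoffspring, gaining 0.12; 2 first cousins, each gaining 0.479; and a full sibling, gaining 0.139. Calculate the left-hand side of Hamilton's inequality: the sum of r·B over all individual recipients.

r to a grandoffspring = 1/4 (two parent–offspring links: r = (1/2)^2 = 1/4).
r to a first cousin = 0.125 (first cousins share one grandparent pair — two paths of length 4: r = 2·(1/2)^4 = 1/8).
r to a full sibling = 0.5 (full sibs share both parents — two paths of length 2: r = 2·(1/2)^2 = 1/2).
Summing one r·B term per recipient: 1·0.25·0.12 + 2·0.125·0.479 + 1·0.5·0.139 = 0.21925.

0.21925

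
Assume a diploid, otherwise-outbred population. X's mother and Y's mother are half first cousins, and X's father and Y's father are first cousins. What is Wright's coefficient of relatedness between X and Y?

0.046875

Independent pedigree routes through distinct common ancestors add.
X and Y are related in two ways: half second cousins through their mothers (r = 1/64) and second cousins through their fathers (r = 1/32).
r = 1/64 + 1/32 = 0.046875.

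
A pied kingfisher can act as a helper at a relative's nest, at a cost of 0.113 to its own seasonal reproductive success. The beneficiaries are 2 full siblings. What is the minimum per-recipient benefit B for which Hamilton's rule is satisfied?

r to a full sibling = 0.5 (full sibs share both parents — two paths of length 2: r = 2·(1/2)^2 = 1/2).
Hamilton's rule with n recipients of equal r: n·r·B > C, so B > C/(n·r) = 0.113/(2·0.5) = 0.113.

0.113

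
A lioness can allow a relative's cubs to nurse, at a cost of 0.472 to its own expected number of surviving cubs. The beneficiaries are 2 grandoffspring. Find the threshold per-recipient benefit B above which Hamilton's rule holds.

r to a grandoffspring = 1/4 (two parent–offspring links: r = (1/2)^2 = 1/4).
Hamilton's rule with n recipients of equal r: n·r·B > C, so B > C/(n·r) = 0.472/(2·0.25) = 0.944.

0.944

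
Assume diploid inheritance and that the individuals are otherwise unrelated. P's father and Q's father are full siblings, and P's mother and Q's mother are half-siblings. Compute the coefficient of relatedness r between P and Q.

0.1875

With two independent routes of shared ancestry, r is the sum of the two contributions.
P and Q are related in two ways: first cousins through their fathers (r = 1/8) and half first cousins through their mothers (r = 1/16).
r = 1/8 + 1/16 = 0.1875.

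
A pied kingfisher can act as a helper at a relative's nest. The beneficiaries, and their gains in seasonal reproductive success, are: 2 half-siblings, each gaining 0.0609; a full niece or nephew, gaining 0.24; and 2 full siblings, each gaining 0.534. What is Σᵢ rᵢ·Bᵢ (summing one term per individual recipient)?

r to a half-sibling = 1/4 (half-sibs share one parent — one path of length 2: r = (1/2)^2 = 1/4).
r to a full niece or nephew = 1/4 (full aunt/uncle↔niece/nephew: two paths of length 3 through the shared grandparent pair: r = 2·(1/2)^3 = 1/4).
r to a full sibling = 1/2 (full sibs share both parents — two paths of length 2: r = 2·(1/2)^2 = 1/2).
Summing one r·B term per recipient: 2·0.25·0.0609 + 1·0.25·0.24 + 2·0.5·0.534 = 0.62445.

0.62445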